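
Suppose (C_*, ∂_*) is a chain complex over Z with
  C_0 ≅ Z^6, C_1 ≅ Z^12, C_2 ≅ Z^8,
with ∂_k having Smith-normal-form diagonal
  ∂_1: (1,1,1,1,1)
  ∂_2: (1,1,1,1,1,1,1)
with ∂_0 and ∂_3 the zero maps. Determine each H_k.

H_0: b_0 = 6 − 0 − 5 = 1; torsion from ∂_1 factors > 1: none. So H_0 = Z.
H_1: b_1 = 12 − 5 − 7 = 0; torsion from ∂_2 factors > 1: none. So H_1 = 0.
H_2: b_2 = 8 − 7 − 0 = 1; torsion from ∂_3 factors > 1: none. So H_2 = Z.

H_0 = Z,  H_1 = 0,  H_2 = Z.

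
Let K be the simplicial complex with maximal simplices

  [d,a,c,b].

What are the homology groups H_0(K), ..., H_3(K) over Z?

Fix the vertex order a < b < c < d and write every simplex with vertices in increasing order. Then dim K = 3 and the simplices of K are:

  0-simplices (4): a, b, c, d
  1-simplices (6): ab, ac, ad, bc, bd, cd
  2-simplices (4): abc, abd, acd, bcd
  3-simplices (1): abcd

so the chain groups are C_0 ≅ Z^4, C_1 ≅ Z^6, C_2 ≅ Z^4, C_3 ≅ Z^1.

Boundary ∂_1: C_1 → C_0 is given by ∂[p,q] = [q] − [p].
The resulting 4×6 matrix has rank 3, and its Smith normal form has invariant factors (1,1,1).

Boundary ∂_2: C_2 → C_1 sends each 2-simplex [p,q,r] to [q,r] − [p,r] + [p,q]. For instance
  ∂abc = bc − ac + ab,
  ∂acd = cd − ad + ac.
The resulting 6×4 matrix has rank 3, and its Smith normal form has invariant factors (1,1,1).

The boundary map ∂_3: C_3 → C_2 sends each 3-simplex σ to the alternating sum Σ_i (−1)^i (σ with its i-th vertex removed). For instance
  ∂abcd = bcd − acd + abd − abc.
The 4×1 boundary matrix has rank 1 and Smith normal form diag(1).

Now H_k = ker ∂_k / im ∂_{k+1}, so:

  H_0: rank C_0 − rank ∂_1 = 4 − 3 = 1, and the invariant factors of ∂_1 are all 1, so H_0 = Z.
  H_1: rank ker ∂_1 − rank ∂_2 = (6 − 3) − 3 = 0, and the invariant factors of ∂_2 are all 1, so H_1 = 0.
  H_2: rank ker ∂_2 − rank ∂_3 = (4 − 3) − 1 = 0, and the invariant factors of ∂_3 are all 1, so H_2 = 0.
  H_3: rank ker ∂_3 − rank ∂_4 = (1 − 1) − 0 = 0, and there is no ∂_4, so H_3 = 0.

As a check, the Euler characteristic is 4 − 6 + 4 − 1 = 1, which agrees with 1 − 0 + 0 − 0 = 1.

H_0 = Z,  H_1 = 0,  H_2 = 0,  H_3 = 0.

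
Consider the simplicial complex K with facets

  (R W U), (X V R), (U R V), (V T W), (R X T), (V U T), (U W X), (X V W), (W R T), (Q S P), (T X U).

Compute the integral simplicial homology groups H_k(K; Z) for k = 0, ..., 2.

Take the total order P < Q < R < S < T < U < V < W < X on the vertex set. Then K (dimension 2) consists of the simplices:

  0-simplices (9): P, Q, R, S, T, U, V, W, X
  1-simplices (18): PQ, PS, QS, RT, RU, RV, RW, RX, TU, TV, TW, TX, UV, UW, UX, VW, VX, WX
  2-simplices (11): PQS, RTW, RTX, RUV, RUW, RVX, TUV, TUX, TVW, UWX, VWX

giving chain groups C_0 ≅ Z^9, C_1 ≅ Z^18, C_2 ≅ Z^11.

∂_1: C_1 → C_0 is given by ∂[p,q] = [q] − [p]. For instance
  ∂TU = U − T.
This gives a 9×18 integer matrix of rank 7; reducing to Smith normal form yields diagonal entries (1,1,1,1,1,1,1).

Boundary ∂_2: C_2 → C_1 sends each 2-simplex [p,q,r] to [q,r] − [p,r] + [p,q]. For instance
  ∂TUV = UV − TV + TU,
  ∂RUW = UW − RW + RU.
The resulting 18×11 matrix has rank 11, and its Smith normal form has invariant factors (1,1,1,1,1,1,1,1,1,1,2).

Now H_k = ker ∂_k / im ∂_{k+1}, so:

  H_0: rank C_0 − rank ∂_1 = 9 − 7 = 2, and the invariant factors of ∂_1 are all 1, so H_0 = Z^2.
  H_1: rank ker ∂_1 − rank ∂_2 = (18 − 7) − 11 = 0, and ∂_2 has invariant factor 2 > 1, so H_1 = Z/2Z.
  H_2: rank ker ∂_2 − rank ∂_3 = (11 − 11) − 0 = 0, and there is no ∂_3, so H_2 = 0.

H_0 = Z^2,  H_1 = Z/2Z,  H_2 = 0.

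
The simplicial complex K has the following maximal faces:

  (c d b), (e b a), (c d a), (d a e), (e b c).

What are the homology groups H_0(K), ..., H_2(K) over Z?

H_0 ≅ Z,  H_1 ≅ Z,  H_2 = 0.

Take the total order a < b < c < d < e on the vertex set. Then K (dimension 2) consists of the simplices:

  0-simplices (5): a, b, c, d, e
  1-simplices (10): ab, ac, ad, ae, bc, bd, be, cd, ce, de
  2-simplices (5): abe, acd, ade, bcd, bce

giving chain groups C_0 ≅ Z^5, C_1 ≅ Z^10, C_2 ≅ Z^5.

Boundary ∂_1: C_1 → C_0 is given by ∂[p,q] = [q] − [p]. For instance
  ∂be = e − b.
As a 5×10 matrix over Z this has rank 4, with invariant factors (1,1,1,1).

The boundary map ∂_2: C_2 → C_1 acts by ∂[p,q,r] = [q,r] − [p,r] + [p,q]. For instance
  ∂ade = de − ae + ad,
  ∂abe = be − ae + ab.
The resulting 10×5 matrix has rank 5, and its Smith normal form has invariant factors (1,1,1,1,1).

Now H_k = ker ∂_k / im ∂_{k+1}, so:

  H_0: rank C_0 − rank ∂_1 = 5 − 4 = 1, and the invariant factors of ∂_1 are all 1, so H_0 ≅ Z.
  H_1: rank ker ∂_1 − rank ∂_2 = (10 − 4) − 5 = 1, and the invariant factors of ∂_2 are all 1, so H_1 ≅ Z.
  H_2: rank ker ∂_2 − rank ∂_3 = (5 − 5) − 0 = 0, and there is no ∂_3, so H_2 ≅ 0.

As a check, the Euler characteristic is 5 − 10 + 5 = 0, which agrees with 1 − 1 + 0 = 0.
(K is a triangulation of the Möbius band.)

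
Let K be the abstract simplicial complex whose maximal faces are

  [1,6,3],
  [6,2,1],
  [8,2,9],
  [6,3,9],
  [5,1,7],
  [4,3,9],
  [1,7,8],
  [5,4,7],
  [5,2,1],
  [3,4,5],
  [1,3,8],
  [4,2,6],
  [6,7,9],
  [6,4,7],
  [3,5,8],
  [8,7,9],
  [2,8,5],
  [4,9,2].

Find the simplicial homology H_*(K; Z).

We work with the vertex ordering 1 < 2 < 3 < 4 < 5 < 6 < 7 < 8 < 9. The simplices of K, each written with vertices in increasing order, are:

  0-simplices (9): [1], [2], [3], [4], [5], [6], [7], [8], [9]
  1-simplices (27): (27 of them)
  2-simplices (18): [1,2,5], [1,2,6], [1,3,6], [1,3,8], [1,5,7], [1,7,8], [2,4,6], [2,4,9], [2,5,8], [2,8,9], [3,4,5], [3,4,9], [3,5,8], [3,6,9], [4,5,7], [4,6,7], [6,7,9], [7,8,9]

giving chain groups C_0 ≅ Z^9, C_1 ≅ Z^27, C_2 ≅ Z^18.

Boundary ∂_1: C_1 → C_0 maps an edge to its endpoints' difference, ∂[p,q] = q − p. For instance
  ∂[3,5] = [5] − [3].
As a 9×27 matrix over Z this has rank 8, with invariant factors (1,1,1,1,1,1,1,1).

The boundary map ∂_2: C_2 → C_1 acts by ∂[p,q,r] = [q,r] − [p,r] + [p,q]. For instance
  ∂[3,4,5] = [4,5] − [3,5] + [3,4],
  ∂[2,4,6] = [4,6] − [2,6] + [2,4].
The resulting 27×18 matrix has rank 18, and its Smith normal form has invariant factors (1,1,1,1,1,1,1,1,1,1,1,1,1,1,1,1,1,2).

Computing H_k = (kernel of ∂_k) / (image of ∂_{k+1}):

  H_0: rank C_0 − rank ∂_1 = 9 − 8 = 1, and the invariant factors of ∂_1 are all 1, so H_0 = Z.
  H_1: rank ker ∂_1 − rank ∂_2 = (27 − 8) − 18 = 1, and ∂_2 has invariant factor 2 > 1, so H_1 = Z ⊕ Z/2.
  H_2: rank ker ∂_2 − rank ∂_3 = (18 − 18) − 0 = 0, and there is no ∂_3, so H_2 = 0.

As a check, the Euler characteristic is 9 − 27 + 18 = 0, which agrees with 1 − 1 + 0 = 0.

H_0 ≅ Z,  H_1 ≅ Z ⊕ Z/2,  H_2 = 0.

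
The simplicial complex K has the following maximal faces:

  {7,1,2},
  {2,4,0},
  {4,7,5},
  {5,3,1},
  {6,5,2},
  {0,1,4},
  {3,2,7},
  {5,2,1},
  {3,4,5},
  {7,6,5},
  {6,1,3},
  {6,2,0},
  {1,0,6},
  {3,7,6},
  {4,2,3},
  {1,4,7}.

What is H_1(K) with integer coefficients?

H_1 ≅ Z^2.

Fix the vertex order 0 < 1 < 2 < 3 < 4 < 5 < 6 < 7 and write every simplex with vertices in increasing order. Then dim K = 2 and the simplices of K are:

  0-simplices (8): [0], [1], [2], [3], [4], [5], [6], [7]
  1-simplices (24): (24 of them)
  2-simplices (16): [0,1,4], [0,1,6], [0,2,4], [0,2,6], [1,2,5], [1,2,7], [1,3,5], [1,3,6], [1,4,7], [2,3,4], [2,3,7], [2,5,6], [3,4,5], [3,6,7], [4,5,7], [5,6,7]

Hence C_0 ≅ Z^8, C_1 ≅ Z^24, C_2 ≅ Z^16.

∂_1: C_1 → C_0 maps an edge to its endpoints' difference, ∂[p,q] = q − p. For instance
  ∂[1,7] = [7] − [1].
As a 8×24 matrix over Z this has rank 7, with invariant factors (1,1,1,1,1,1,1).

∂_2: C_2 → C_1 maps a triangle to the signed sum of its edges. For instance
  ∂[0,1,6] = [1,6] − [0,6] + [0,1],
  ∂[1,4,7] = [4,7] − [1,7] + [1,4].
The 24×16 boundary matrix has rank 15 and Smith normal form diag(1,1,1,1,1,1,1,1,1,1,1,1,1,1,1).

Computing H_k = (kernel of ∂_k) / (image of ∂_{k+1}):

  H_1: rank ker ∂_1 − rank ∂_2 = (24 − 7) − 15 = 2, and the invariant factors of ∂_2 are all 1, so H_1 ≅ Z^2.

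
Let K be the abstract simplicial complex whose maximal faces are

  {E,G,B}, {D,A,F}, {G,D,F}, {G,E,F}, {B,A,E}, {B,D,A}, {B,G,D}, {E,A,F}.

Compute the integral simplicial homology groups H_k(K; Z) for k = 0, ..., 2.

Fix the vertex order A < B < D < E < F < G and write every simplex with vertices in increasing order. Then dim K = 2 and the simplices of K are:

  0-simplices (6): A, B, D, E, F, G
  1-simplices (12): AB, AD, AE, AF, BD, BE, BG, DF, DG, EF, EG, FG
  2-simplices (8): ABD, ABE, ADF, AEF, BDG, BEG, DFG, EFG

so the chain groups are C_0 ≅ Z^6, C_1 ≅ Z^12, C_2 ≅ Z^8.

The boundary map ∂_1: C_1 → C_0 sends each edge [p,q] (with p < q) to q − p.
The 6×12 boundary matrix has rank 5 and Smith normal form diag(1,1,1,1,1).

Boundary ∂_2: C_2 → C_1 acts by ∂[p,q,r] = [q,r] − [p,r] + [p,q]. For instance
  ∂ADF = DF − AF + AD,
  ∂ABE = BE − AE + AB.
As a 12×8 matrix over Z this has rank 7, with invariant factors (1,1,1,1,1,1,1).

Reading off H_k = ker ∂_k / im ∂_{k+1}:

  H_0: rank C_0 − rank ∂_1 = 6 − 5 = 1, and the invariant factors of ∂_1 are all 1, so H_0 ≅ Z.
  H_1: rank ker ∂_1 − rank ∂_2 = (12 − 5) − 7 = 0, and the invariant factors of ∂_2 are all 1, so H_1 ≅ 0.
  H_2: rank ker ∂_2 − rank ∂_3 = (8 − 7) − 0 = 1, and there is no ∂_3, so H_2 ≅ Z.

As a check, the Euler characteristic is 6 − 12 + 8 = 2, which agrees with 1 − 0 + 1 = 2.

H_0 ≅ Z,  H_1 = 0,  H_2 ≅ Z.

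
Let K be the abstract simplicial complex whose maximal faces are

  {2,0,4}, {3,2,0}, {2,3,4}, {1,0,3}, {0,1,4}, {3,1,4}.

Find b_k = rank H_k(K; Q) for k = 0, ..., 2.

b_0 = 1, b_1 = 0, b_2 = 1.

K has 5 vertices, 9 edges, 6 triangles.
rank ∂_0 = 0, rank ∂_1 = 4 ⇒ b_0 = 5 − 0 − 4 = 1; all invariant factors of ∂_1 are 1 so no torsion. So H_0 ≅ Z.
rank ∂_1 = 4, rank ∂_2 = 5 ⇒ b_1 = 9 − 4 − 5 = 0; all invariant factors of ∂_2 are 1 so no torsion. So H_1 ≅ 0.
rank ∂_2 = 5, rank ∂_3 = 0 ⇒ b_2 = 6 − 5 − 0 = 1. So H_2 ≅ Z.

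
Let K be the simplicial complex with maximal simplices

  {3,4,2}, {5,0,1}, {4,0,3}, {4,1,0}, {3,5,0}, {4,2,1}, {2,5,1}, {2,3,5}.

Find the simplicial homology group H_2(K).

H_2 ≅ Z.

Fix the vertex order 0 < 1 < 2 < 3 < 4 < 5 and write every simplex with vertices in increasing order. Then dim K = 2 and the simplices of K are:

  0-simplices (6): [0], [1], [2], [3], [4], [5]
  1-simplices (12): [0,1], [0,3], [0,4], [0,5], [1,2], [1,4], [1,5], [2,3], [2,4], [2,5], [3,4], [3,5]
  2-simplices (8): [0,1,4], [0,1,5], [0,3,4], [0,3,5], [1,2,4], [1,2,5], [2,3,4], [2,3,5]

Hence C_0 ≅ Z^6, C_1 ≅ Z^12, C_2 ≅ Z^8.

Boundary ∂_1: C_1 → C_0 maps an edge to its endpoints' difference, ∂[p,q] = q − p. For instance
  ∂[0,1] = [1] − [0].
As a 6×12 matrix over Z this has rank 5, with invariant factors (1,1,1,1,1).

The boundary map ∂_2: C_2 → C_1 sends each 2-simplex [p,q,r] to [q,r] − [p,r] + [p,q]. For instance
  ∂[0,3,5] = [3,5] − [0,5] + [0,3],
  ∂[1,2,4] = [2,4] − [1,4] + [1,2].
This gives a 12×8 integer matrix of rank 7; reducing to Smith normal form yields diagonal entries (1,1,1,1,1,1,1).

Now H_k = ker ∂_k / im ∂_{k+1}, so:

  H_2: rank ker ∂_2 − rank ∂_3 = (8 − 7) − 0 = 1, and there is no ∂_3, so H_2 ≅ Z.

(K is a triangulation of the 2-sphere S^2.)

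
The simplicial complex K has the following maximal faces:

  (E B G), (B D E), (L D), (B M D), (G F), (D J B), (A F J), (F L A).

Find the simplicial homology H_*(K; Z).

H_0 ≅ Z,  H_1 ≅ Z^2,  H_2 = 0.

Fix the vertex order A < B < D < E < F < G < J < L < M and write every simplex with vertices in increasing order. Then dim K = 2 and the simplices of K are:

  0-simplices (9): A, B, D, E, F, G, J, L, M
  1-simplices (16): AF, AJ, AL, BD, BE, BG, BJ, BM, DE, DJ, DL, DM, EG, FG, FJ, FL
  2-simplices (6): AFJ, AFL, BDE, BDJ, BDM, BEG

so the chain groups are C_0 ≅ Z^9, C_1 ≅ Z^16, C_2 ≅ Z^6.

∂_1: C_1 → C_0 is given by ∂[p,q] = [q] − [p]. For instance
  ∂DL = L − D.
The resulting 9×16 matrix has rank 8, and its Smith normal form has invariant factors (1,1,1,1,1,1,1,1).

Boundary ∂_2: C_2 → C_1 acts by ∂[p,q,r] = [q,r] − [p,r] + [p,q]. For instance
  ∂BEG = EG − BG + BE,
  ∂BDJ = DJ − BJ + BD.
This gives a 16×6 integer matrix of rank 6; reducing to Smith normal form yields diagonal entries (1,1,1,1,1,1).

Now H_k = ker ∂_k / im ∂_{k+1}, so:

  H_0: rank C_0 − rank ∂_1 = 9 − 8 = 1, and the invariant factors of ∂_1 are all 1, so H_0 ≅ Z.
  H_1: rank ker ∂_1 − rank ∂_2 = (16 − 8) − 6 = 2, and the invariant factors of ∂_2 are all 1, so H_1 ≅ Z^2.
  H_2: rank ker ∂_2 − rank ∂_3 = (6 − 6) − 0 = 0, and there is no ∂_3, so H_2 ≅ 0.

As a check, the Euler characteristic is 9 − 16 + 6 = -1, which agrees with 1 − 2 + 0 = -1.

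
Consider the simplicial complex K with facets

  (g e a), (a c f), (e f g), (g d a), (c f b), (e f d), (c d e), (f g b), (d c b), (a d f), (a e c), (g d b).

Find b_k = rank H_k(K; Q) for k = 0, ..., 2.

We work with the vertex ordering a < b < c < d < e < f < g. The simplices of K, each written with vertices in increasing order, are:

  0-simplices (7): a, b, c, d, e, f, g
  1-simplices (18): ac, ad, ae, af, ag, bc, bd, bf, bg, cd, ce, cf, de, df, dg, ef, eg, fg
  2-simplices (12): ace, acf, adf, adg, aeg, bcd, bcf, bdg, bfg, cde, def, efg

giving chain groups C_0 ≅ Z^7, C_1 ≅ Z^18, C_2 ≅ Z^12.

The boundary map ∂_1: C_1 → C_0 sends each edge [p,q] (with p < q) to q − p. For instance
  ∂ad = d − a.
The 7×18 boundary matrix has rank 6 and Smith normal form diag(1,1,1,1,1,1).

Boundary ∂_2: C_2 → C_1 acts by ∂[p,q,r] = [q,r] − [p,r] + [p,q]. For instance
  ∂adg = dg − ag + ad,
  ∂ace = ce − ae + ac.
As a 18×12 matrix over Z this has rank 12, with invariant factors (1,1,1,1,1,1,1,1,1,1,1,2).

From H_k ≅ ker(∂_k) / im(∂_{k+1}) we obtain:

  H_0: rank C_0 − rank ∂_1 = 7 − 6 = 1, and the invariant factors of ∂_1 are all 1, so H_0 ≅ Z.
  H_1: rank ker ∂_1 − rank ∂_2 = (18 − 6) − 12 = 0, and ∂_2 has invariant factor 2 > 1, so H_1 ≅ Z/2.
  H_2: rank ker ∂_2 − rank ∂_3 = (12 − 12) − 0 = 0, and there is no ∂_3, so H_2 ≅ 0.

As a check, the Euler characteristic is 7 − 18 + 12 = 1, which agrees with 1 − 0 + 0 = 1.

Hence the Betti numbers are b_0 = 1, b_1 = 0, b_2 = 0.

b_0 = 1, b_1 = 0, b_2 = 0.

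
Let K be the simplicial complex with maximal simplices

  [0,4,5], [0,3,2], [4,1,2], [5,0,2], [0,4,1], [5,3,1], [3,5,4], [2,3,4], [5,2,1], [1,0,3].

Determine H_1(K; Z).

H_1 = Z/2Z.

Order the vertices as 0 < 1 < 2 < 3 < 4 < 5. Listing each simplex with vertices in this order, K has dimension 2 with simplices:

  0-simplices (6): [0], [1], [2], [3], [4], [5]
  1-simplices (15): [0,1], [0,2], [0,3], [0,4], [0,5], [1,2], [1,3], [1,4], [1,5], [2,3], [2,4], [2,5], [3,4], [3,5], [4,5]
  2-simplices (10): [0,1,3], [0,1,4], [0,2,3], [0,2,5], [0,4,5], [1,2,4], [1,2,5], [1,3,5], [2,3,4], [3,4,5]

Hence C_0 ≅ Z^6, C_1 ≅ Z^15, C_2 ≅ Z^10.

Boundary ∂_1: C_1 → C_0 is given by ∂[p,q] = [q] − [p].
As a 6×15 matrix over Z this has rank 5, with invariant factors (1,1,1,1,1).

The boundary map ∂_2: C_2 → C_1 sends each 2-simplex [p,q,r] to [q,r] − [p,r] + [p,q]. For instance
  ∂[0,2,3] = [2,3] − [0,3] + [0,2],
  ∂[2,3,4] = [3,4] − [2,4] + [2,3].
This gives a 15×10 integer matrix of rank 10; reducing to Smith normal form yields diagonal entries (1,1,1,1,1,1,1,1,1,2).

From H_k ≅ ker(∂_k) / im(∂_{k+1}) we obtain:

  H_1: rank ker ∂_1 − rank ∂_2 = (15 − 5) − 10 = 0, and ∂_2 has invariant factor 2 > 1, so H_1 = Z/2Z.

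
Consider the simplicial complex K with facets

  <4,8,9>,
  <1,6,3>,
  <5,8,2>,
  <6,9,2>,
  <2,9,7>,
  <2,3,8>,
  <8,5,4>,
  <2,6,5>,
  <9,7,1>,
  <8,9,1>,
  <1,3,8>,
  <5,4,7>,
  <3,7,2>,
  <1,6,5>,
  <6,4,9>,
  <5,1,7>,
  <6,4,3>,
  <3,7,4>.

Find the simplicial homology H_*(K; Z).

Fix the vertex order 1 < 2 < 3 < 4 < 5 < 6 < 7 < 8 < 9 and write every simplex with vertices in increasing order. Then dim K = 2 and the simplices of K are:

  0-simplices (9): [1], [2], [3], [4], [5], [6], [7], [8], [9]
  1-simplices (27): (27 of them)
  2-simplices (18): [1,3,6], [1,3,8], [1,5,6], [1,5,7], [1,7,9], [1,8,9], [2,3,7], [2,3,8], [2,5,6], [2,5,8], [2,6,9], [2,7,9], [3,4,6], [3,4,7], [4,5,7], [4,5,8], [4,6,9], [4,8,9]

so the chain groups are C_0 ≅ Z^9, C_1 ≅ Z^27, C_2 ≅ Z^18.

Boundary ∂_1: C_1 → C_0 sends each edge [p,q] (with p < q) to q − p.
The 9×27 boundary matrix has rank 8 and Smith normal form diag(1,1,1,1,1,1,1,1).

∂_2: C_2 → C_1 acts by ∂[p,q,r] = [q,r] − [p,r] + [p,q]. For instance
  ∂[4,8,9] = [8,9] − [4,9] + [4,8],
  ∂[3,4,6] = [4,6] − [3,6] + [3,4].
As a 27×18 matrix over Z this has rank 17, with invariant factors (1,1,1,1,1,1,1,1,1,1,1,1,1,1,1,1,1).

From H_k ≅ ker(∂_k) / im(∂_{k+1}) we obtain:

  H_0: rank C_0 − rank ∂_1 = 9 − 8 = 1, and the invariant factors of ∂_1 are all 1, so H_0 = Z.
  H_1: rank ker ∂_1 − rank ∂_2 = (27 − 8) − 17 = 2, and the invariant factors of ∂_2 are all 1, so H_1 = Z^2.
  H_2: rank ker ∂_2 − rank ∂_3 = (18 − 17) − 0 = 1, and there is no ∂_3, so H_2 = Z.

As a check, the Euler characteristic is 9 − 27 + 18 = 0, which agrees with 1 − 2 + 1 = 0.

H_0 = Z,  H_1 = Z^2,  H_2 = Z.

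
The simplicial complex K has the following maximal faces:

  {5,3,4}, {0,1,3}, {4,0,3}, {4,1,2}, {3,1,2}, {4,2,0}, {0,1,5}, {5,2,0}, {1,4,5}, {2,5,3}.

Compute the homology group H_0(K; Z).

Order the vertices as 0 < 1 < 2 < 3 < 4 < 5. Listing each simplex with vertices in this order, K has dimension 2 with simplices:

  0-simplices (6): [0], [1], [2], [3], [4], [5]
  1-simplices (15): [0,1], [0,2], [0,3], [0,4], [0,5], [1,2], [1,3], [1,4], [1,5], [2,3], [2,4], [2,5], [3,4], [3,5], [4,5]
  2-simplices (10): [0,1,3], [0,1,5], [0,2,4], [0,2,5], [0,3,4], [1,2,3], [1,2,4], [1,4,5], [2,3,5], [3,4,5]

Hence C_0 ≅ Z^6, C_1 ≅ Z^15, C_2 ≅ Z^10.

Boundary ∂_1: C_1 → C_0 is given by ∂[p,q] = [q] − [p]. For instance
  ∂[2,3] = [3] − [2].
This gives a 6×15 integer matrix of rank 5; reducing to Smith normal form yields diagonal entries (1,1,1,1,1).

∂_2: C_2 → C_1 sends each 2-simplex [p,q,r] to [q,r] − [p,r] + [p,q]. For instance
  ∂[1,2,4] = [2,4] − [1,4] + [1,2],
  ∂[0,3,4] = [3,4] − [0,4] + [0,3].
This gives a 15×10 integer matrix of rank 10; reducing to Smith normal form yields diagonal entries (1,1,1,1,1,1,1,1,1,2).

Computing H_k = (kernel of ∂_k) / (image of ∂_{k+1}):

  H_0: rank C_0 − rank ∂_1 = 6 − 5 = 1, and the invariant factors of ∂_1 are all 1, so H_0 = Z.

(K is a triangulation of the real projective plane RP^2.)

H_0 = Z.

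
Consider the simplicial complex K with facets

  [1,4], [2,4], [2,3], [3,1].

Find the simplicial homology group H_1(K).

H_1 = Z.

Order the vertices as 1 < 2 < 3 < 4. Listing each simplex with vertices in this order, K has dimension 1 with simplices:

  0-simplices (4): [1], [2], [3], [4]
  1-simplices (4): [1,3], [1,4], [2,3], [2,4]

so the chain groups are C_0 ≅ Z^4, C_1 ≅ Z^4.

∂_1: C_1 → C_0 sends each edge [p,q] (with p < q) to q − p. For instance
  ∂[1,4] = [4] − [1].
This gives a 4×4 integer matrix of rank 3; reducing to Smith normal form yields diagonal entries (1,1,1).

Reading off H_k = ker ∂_k / im ∂_{k+1}:

  H_1: rank ker ∂_1 − rank ∂_2 = (4 − 3) − 0 = 1, and there is no ∂_2, so H_1 ≅ Z.

(K is a triangulation of the circle S^1.)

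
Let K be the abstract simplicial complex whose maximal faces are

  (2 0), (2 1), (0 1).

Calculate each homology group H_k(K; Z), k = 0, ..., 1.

We work with the vertex ordering 0 < 1 < 2. The simplices of K, each written with vertices in increasing order, are:

  0-simplices (3): [0], [1], [2]
  1-simplices (3): [0,1], [0,2], [1,2]

giving chain groups C_0 ≅ Z^3, C_1 ≅ Z^3.

Boundary ∂_1: C_1 → C_0 is given by ∂[p,q] = [q] − [p]. For instance
  ∂[0,2] = [2] − [0].
The 3×3 boundary matrix has rank 2 and Smith normal form diag(1,1).

Computing H_k = (kernel of ∂_k) / (image of ∂_{k+1}):

  H_0: rank C_0 − rank ∂_1 = 3 − 2 = 1, and the invariant factors of ∂_1 are all 1, so H_0 = Z.
  H_1: rank ker ∂_1 − rank ∂_2 = (3 − 2) − 0 = 1, and there is no ∂_2, so H_1 = Z.

As a check, the Euler characteristic is 3 − 3 = 0, which agrees with 1 − 1 = 0.

H_0 = Z,  H_1 = Z.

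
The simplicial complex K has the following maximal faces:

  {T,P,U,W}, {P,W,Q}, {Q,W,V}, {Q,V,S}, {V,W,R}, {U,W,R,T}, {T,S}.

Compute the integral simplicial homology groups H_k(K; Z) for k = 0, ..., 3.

Order the vertices as P < Q < R < S < T < U < V < W. Listing each simplex with vertices in this order, K has dimension 3 with simplices:

  0-simplices (8): P, Q, R, S, T, U, V, W
  1-simplices (17): PQ, PT, PU, PW, QS, QV, QW, RT, RU, RV, RW, ST, SV, TU, TW, UW, VW
  2-simplices (11): PQW, PTU, PTW, PUW, QSV, QVW, RTU, RTW, RUW, RVW, TUW
  3-simplices (2): PTUW, RTUW

giving chain groups C_0 ≅ Z^8, C_1 ≅ Z^17, C_2 ≅ Z^11, C_3 ≅ Z^2.

Boundary ∂_1: C_1 → C_0 maps an edge to its endpoints' difference, ∂[p,q] = q − p.
As a 8×17 matrix over Z this has rank 7, with invariant factors (1,1,1,1,1,1,1).

∂_2: C_2 → C_1 sends each 2-simplex [p,q,r] to [q,r] − [p,r] + [p,q]. For instance
  ∂RVW = VW − RW + RV,
  ∂RTU = TU − RU + RT.
As a 17×11 matrix over Z this has rank 9, with invariant factors (1,1,1,1,1,1,1,1,1).

Boundary ∂_3: C_3 → C_2 sends each 3-simplex σ to the alternating sum Σ_i (−1)^i (σ with its i-th vertex removed). For instance
  ∂RTUW = TUW − RUW + RTW − RTU,
  ∂PTUW = TUW − PUW + PTW − PTU.
This gives a 11×2 integer matrix of rank 2; reducing to Smith normal form yields diagonal entries (1,1).

Reading off H_k = ker ∂_k / im ∂_{k+1}:

  H_0: rank C_0 − rank ∂_1 = 8 − 7 = 1, and the invariant factors of ∂_1 are all 1, so H_0 = Z.
  H_1: rank ker ∂_1 − rank ∂_2 = (17 − 7) − 9 = 1, and the invariant factors of ∂_2 are all 1, so H_1 = Z.
  H_2: rank ker ∂_2 − rank ∂_3 = (11 − 9) − 2 = 0, and the invariant factors of ∂_3 are all 1, so H_2 = 0.
  H_3: rank ker ∂_3 − rank ∂_4 = (2 − 2) − 0 = 0, and there is no ∂_4, so H_3 = 0.

As a check, the Euler characteristic is 8 − 17 + 11 − 2 = 0, which agrees with 1 − 1 + 0 − 0 = 0.

H_0 ≅ Z,  H_1 ≅ Z,  H_2 = 0,  H_3 = 0.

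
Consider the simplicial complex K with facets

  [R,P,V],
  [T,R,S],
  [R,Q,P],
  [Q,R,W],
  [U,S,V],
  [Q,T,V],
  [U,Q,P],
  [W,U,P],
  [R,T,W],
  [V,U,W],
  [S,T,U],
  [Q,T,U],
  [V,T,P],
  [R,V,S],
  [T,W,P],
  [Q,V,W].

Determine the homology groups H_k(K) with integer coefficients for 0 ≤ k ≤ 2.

H_0 = Z,  H_1 = Z^2,  H_2 = Z.

Take the total order P < Q < R < S < T < U < V < W on the vertex set. Then K (dimension 2) consists of the simplices:

  0-simplices (8): P, Q, R, S, T, U, V, W
  1-simplices (24): PQ, PR, PT, PU, PV, PW, QR, QT, QU, QV, QW, RS, RT, RV, RW, ST, SU, SV, TU, TV, TW, UV, UW, VW
  2-simplices (16): PQR, PQU, PRV, PTV, PTW, PUW, QRW, QTU, QTV, QVW, RST, RSV, RTW, STU, SUV, UVW

Hence C_0 ≅ Z^8, C_1 ≅ Z^24, C_2 ≅ Z^16.

Boundary ∂_1: C_1 → C_0 sends each edge [p,q] (with p < q) to q − p. For instance
  ∂TU = U − T.
This gives a 8×24 integer matrix of rank 7; reducing to Smith normal form yields diagonal entries (1,1,1,1,1,1,1).

Boundary ∂_2: C_2 → C_1 sends each 2-simplex [p,q,r] to [q,r] − [p,r] + [p,q]. For instance
  ∂PQU = QU − PU + PQ,
  ∂RST = ST − RT + RS.
The resulting 24×16 matrix has rank 15, and its Smith normal form has invariant factors (1,1,1,1,1,1,1,1,1,1,1,1,1,1,1).

Now H_k = ker ∂_k / im ∂_{k+1}, so:

  H_0: rank C_0 − rank ∂_1 = 8 − 7 = 1, and the invariant factors of ∂_1 are all 1, so H_0 = Z.
  H_1: rank ker ∂_1 − rank ∂_2 = (24 − 7) − 15 = 2, and the invariant factors of ∂_2 are all 1, so H_1 = Z^2.
  H_2: rank ker ∂_2 − rank ∂_3 = (16 − 15) − 0 = 1, and there is no ∂_3, so H_2 = Z.

As a check, the Euler characteristic is 8 − 24 + 16 = 0, which agrees with 1 − 2 + 1 = 0.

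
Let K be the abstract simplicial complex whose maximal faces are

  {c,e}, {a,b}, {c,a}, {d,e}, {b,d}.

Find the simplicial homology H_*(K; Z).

We work with the vertex ordering a < b < c < d < e. The simplices of K, each written with vertices in increasing order, are:

  0-simplices (5): a, b, c, d, e
  1-simplices (5): ab, ac, bd, ce, de

Hence C_0 ≅ Z^5, C_1 ≅ Z^5.

∂_1: C_1 → C_0 maps an edge to its endpoints' difference, ∂[p,q] = q − p. For instance
  ∂de = e − d.
The 5×5 boundary matrix has rank 4 and Smith normal form diag(1,1,1,1).

Now H_k = ker ∂_k / im ∂_{k+1}, so:

  H_0: rank C_0 − rank ∂_1 = 5 − 4 = 1, and the invariant factors of ∂_1 are all 1, so H_0 = Z.
  H_1: rank ker ∂_1 − rank ∂_2 = (5 − 4) − 0 = 1, and there is no ∂_2, so H_1 = Z.

H_0 = Z,  H_1 = Z.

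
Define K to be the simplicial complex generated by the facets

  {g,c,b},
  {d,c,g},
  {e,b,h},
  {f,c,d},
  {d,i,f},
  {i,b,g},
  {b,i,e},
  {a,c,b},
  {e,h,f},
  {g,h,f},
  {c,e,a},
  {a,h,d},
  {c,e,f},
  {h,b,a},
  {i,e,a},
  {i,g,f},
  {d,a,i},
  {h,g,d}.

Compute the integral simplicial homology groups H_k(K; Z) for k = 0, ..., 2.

H_0 ≅ Z,  H_1 ≅ Z ⊕ Z/2,  H_2 = 0.

Take the total order a < b < c < d < e < f < g < h < i on the vertex set. Then K (dimension 2) consists of the simplices:

  0-simplices (9): a, b, c, d, e, f, g, h, i
  1-simplices (27): ab, ac, ad, ae, ah, ai, bc, be, bg, bh, bi, cd, ce, cf, cg, df, dg, dh, di, ef, eh, ei, fg, fh, fi, gh, gi
  2-simplices (18): abc, abh, ace, adh, adi, aei, bcg, beh, bei, bgi, cdf, cdg, cef, dfi, dgh, efh, fgh, fgi

so the chain groups are C_0 ≅ Z^9, C_1 ≅ Z^27, C_2 ≅ Z^18.

The boundary map ∂_1: C_1 → C_0 sends each edge [p,q] (with p < q) to q − p. For instance
  ∂gh = h − g.
As a 9×27 matrix over Z this has rank 8, with invariant factors (1,1,1,1,1,1,1,1).

The boundary map ∂_2: C_2 → C_1 sends each 2-simplex [p,q,r] to [q,r] − [p,r] + [p,q]. For instance
  ∂fgh = gh − fh + fg,
  ∂aei = ei − ai + ae.
As a 27×18 matrix over Z this has rank 18, with invariant factors (1,1,1,1,1,1,1,1,1,1,1,1,1,1,1,1,1,2).

Computing H_k = (kernel of ∂_k) / (image of ∂_{k+1}):

  H_0: rank C_0 − rank ∂_1 = 9 − 8 = 1, and the invariant factors of ∂_1 are all 1, so H_0 = Z.
  H_1: rank ker ∂_1 − rank ∂_2 = (27 − 8) − 18 = 1, and ∂_2 has invariant factor 2 > 1, so H_1 = Z ⊕ Z/2.
  H_2: rank ker ∂_2 − rank ∂_3 = (18 − 18) − 0 = 0, and there is no ∂_3, so H_2 = 0.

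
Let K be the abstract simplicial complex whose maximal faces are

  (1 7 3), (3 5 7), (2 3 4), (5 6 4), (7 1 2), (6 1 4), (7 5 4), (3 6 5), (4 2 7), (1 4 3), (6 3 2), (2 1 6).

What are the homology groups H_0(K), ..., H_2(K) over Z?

Order the vertices as 1 < 2 < 3 < 4 < 5 < 6 < 7. Listing each simplex with vertices in this order, K has dimension 2 with simplices:

  0-simplices (7): [1], [2], [3], [4], [5], [6], [7]
  1-simplices (18): [1,2], [1,3], [1,4], [1,6], [1,7], [2,3], [2,4], [2,6], [2,7], [3,4], [3,5], [3,6], [3,7], [4,5], [4,6], [4,7], [5,6], [5,7]
  2-simplices (12): [1,2,6], [1,2,7], [1,3,4], [1,3,7], [1,4,6], [2,3,4], [2,3,6], [2,4,7], [3,5,6], [3,5,7], [4,5,6], [4,5,7]

giving chain groups C_0 ≅ Z^7, C_1 ≅ Z^18, C_2 ≅ Z^12.

∂_1: C_1 → C_0 is given by ∂[p,q] = [q] − [p]. For instance
  ∂[1,2] = [2] − [1].
The 7×18 boundary matrix has rank 6 and Smith normal form diag(1,1,1,1,1,1).

∂_2: C_2 → C_1 acts by ∂[p,q,r] = [q,r] − [p,r] + [p,q]. For instance
  ∂[1,2,7] = [2,7] − [1,7] + [1,2],
  ∂[1,4,6] = [4,6] − [1,6] + [1,4].
The resulting 18×12 matrix has rank 12, and its Smith normal form has invariant factors (1,1,1,1,1,1,1,1,1,1,1,2).

From H_k ≅ ker(∂_k) / im(∂_{k+1}) we obtain:

  H_0: rank C_0 − rank ∂_1 = 7 − 6 = 1, and the invariant factors of ∂_1 are all 1, so H_0 = Z.
  H_1: rank ker ∂_1 − rank ∂_2 = (18 − 6) − 12 = 0, and ∂_2 has invariant factor 2 > 1, so H_1 = Z/2.
  H_2: rank ker ∂_2 − rank ∂_3 = (12 − 12) − 0 = 0, and there is no ∂_3, so H_2 = 0.

H_0 ≅ Z,  H_1 ≅ Z/2,  H_2 = 0.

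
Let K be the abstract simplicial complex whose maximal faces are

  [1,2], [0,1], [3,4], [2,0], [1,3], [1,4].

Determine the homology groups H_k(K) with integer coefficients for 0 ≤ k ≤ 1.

Order the vertices as 0 < 1 < 2 < 3 < 4. Listing each simplex with vertices in this order, K has dimension 1 with simplices:

  0-simplices (5): [0], [1], [2], [3], [4]
  1-simplices (6): [0,1], [0,2], [1,2], [1,3], [1,4], [3,4]

giving chain groups C_0 ≅ Z^5, C_1 ≅ Z^6.

Boundary ∂_1: C_1 → C_0 is given by ∂[p,q] = [q] − [p]. For instance
  ∂[1,2] = [2] − [1].
The resulting 5×6 matrix has rank 4, and its Smith normal form has invariant factors (1,1,1,1).

Computing H_k = (kernel of ∂_k) / (image of ∂_{k+1}):

  H_0: rank C_0 − rank ∂_1 = 5 − 4 = 1, and the invariant factors of ∂_1 are all 1, so H_0 = Z.
  H_1: rank ker ∂_1 − rank ∂_2 = (6 − 4) − 0 = 2, and there is no ∂_2, so H_1 = Z^2.

As a check, the Euler characteristic is 5 − 6 = -1, which agrees with 1 − 2 = -1.

H_0 ≅ Z,  H_1 ≅ Z^2.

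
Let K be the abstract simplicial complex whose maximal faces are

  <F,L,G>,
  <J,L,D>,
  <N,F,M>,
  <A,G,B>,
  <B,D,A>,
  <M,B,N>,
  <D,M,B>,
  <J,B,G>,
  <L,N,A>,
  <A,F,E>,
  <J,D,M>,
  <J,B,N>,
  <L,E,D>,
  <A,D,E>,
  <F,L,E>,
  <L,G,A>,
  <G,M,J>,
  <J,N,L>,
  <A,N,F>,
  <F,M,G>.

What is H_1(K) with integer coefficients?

H_1 ≅ Z ⊕ Z/2Z.

Order the vertices as A < B < D < E < F < G < J < L < M < N. Listing each simplex with vertices in this order, K has dimension 2 with simplices:

  0-simplices (10): A, B, D, E, F, G, J, L, M, N
  1-simplices (30): AB, AD, AE, AF, AG, AL, AN, BD, BG, BJ, BM, BN, DE, DJ, DL, DM, EF, EL, FG, FL, FM, FN, GJ, GL, GM, JL, JM, JN, LN, MN
  2-simplices (20): ABD, ABG, ADE, AEF, AFN, AGL, ALN, BDM, BGJ, BJN, BMN, DEL, DJL, DJM, EFL, FGL, FGM, FMN, GJM, JLN

so the chain groups are C_0 ≅ Z^10, C_1 ≅ Z^30, C_2 ≅ Z^20.

The boundary map ∂_1: C_1 → C_0 is given by ∂[p,q] = [q] − [p]. For instance
  ∂BG = G − B.
The 10×30 boundary matrix has rank 9 and Smith normal form diag(1,1,1,1,1,1,1,1,1).

∂_2: C_2 → C_1 maps a triangle to the signed sum of its edges. For instance
  ∂JLN = LN − JN + JL,
  ∂DJM = JM − DM + DJ.
This gives a 30×20 integer matrix of rank 20; reducing to Smith normal form yields diagonal entries (1,1,1,1,1,1,1,1,1,1,1,1,1,1,1,1,1,1,1,2).

Computing H_k = (kernel of ∂_k) / (image of ∂_{k+1}):

  H_1: rank ker ∂_1 − rank ∂_2 = (30 − 9) − 20 = 1, and ∂_2 has invariant factor 2 > 1, so H_1 ≅ Z ⊕ Z/2Z.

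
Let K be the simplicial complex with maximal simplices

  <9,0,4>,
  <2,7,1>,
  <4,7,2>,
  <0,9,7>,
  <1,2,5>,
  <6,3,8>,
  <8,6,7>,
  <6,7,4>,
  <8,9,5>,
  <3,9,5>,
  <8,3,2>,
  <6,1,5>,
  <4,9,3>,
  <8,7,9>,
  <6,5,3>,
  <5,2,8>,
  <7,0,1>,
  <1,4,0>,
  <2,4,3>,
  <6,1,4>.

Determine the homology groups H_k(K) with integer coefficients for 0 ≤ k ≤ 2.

We work with the vertex ordering 0 < 1 < 2 < 3 < 4 < 5 < 6 < 7 < 8 < 9. The simplices of K, each written with vertices in increasing order, are:

  0-simplices (10): [0], [1], [2], [3], [4], [5], [6], [7], [8], [9]
  1-simplices (30): (30 of them)
  2-simplices (20): (20 of them)

so the chain groups are C_0 ≅ Z^10, C_1 ≅ Z^30, C_2 ≅ Z^20.

Boundary ∂_1: C_1 → C_0 maps an edge to its endpoints' difference, ∂[p,q] = q − p. For instance
  ∂[4,7] = [7] − [4].
This gives a 10×30 integer matrix of rank 9; reducing to Smith normal form yields diagonal entries (1,1,1,1,1,1,1,1,1).

∂_2: C_2 → C_1 sends each 2-simplex [p,q,r] to [q,r] − [p,r] + [p,q]. For instance
  ∂[5,8,9] = [8,9] − [5,9] + [5,8],
  ∂[4,6,7] = [6,7] − [4,7] + [4,6].
As a 30×20 matrix over Z this has rank 20, with invariant factors (1,1,1,1,1,1,1,1,1,1,1,1,1,1,1,1,1,1,1,2).

Now H_k = ker ∂_k / im ∂_{k+1}, so:

  H_0: rank C_0 − rank ∂_1 = 10 − 9 = 1, and the invariant factors of ∂_1 are all 1, so H_0 = Z.
  H_1: rank ker ∂_1 − rank ∂_2 = (30 − 9) − 20 = 1, and ∂_2 has invariant factor 2 > 1, so H_1 = Z ⊕ Z/2.
  H_2: rank ker ∂_2 − rank ∂_3 = (20 − 20) − 0 = 0, and there is no ∂_3, so H_2 = 0.

As a check, the Euler characteristic is 10 − 30 + 20 = 0, which agrees with 1 − 1 + 0 = 0.

H_0 ≅ Z,  H_1 ≅ Z ⊕ Z/2,  H_2 = 0.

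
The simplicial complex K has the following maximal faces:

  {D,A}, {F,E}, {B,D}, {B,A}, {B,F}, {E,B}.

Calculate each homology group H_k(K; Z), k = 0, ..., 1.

Take the total order A < B < D < E < F on the vertex set. Then K (dimension 1) consists of the simplices:

  0-simplices (5): A, B, D, E, F
  1-simplices (6): AB, AD, BD, BE, BF, EF

giving chain groups C_0 ≅ Z^5, C_1 ≅ Z^6.

Boundary ∂_1: C_1 → C_0 sends each edge [p,q] (with p < q) to q − p.
As a 5×6 matrix over Z this has rank 4, with invariant factors (1,1,1,1).

Computing H_k = (kernel of ∂_k) / (image of ∂_{k+1}):

  H_0: rank C_0 − rank ∂_1 = 5 − 4 = 1, and the invariant factors of ∂_1 are all 1, so H_0 ≅ Z.
  H_1: rank ker ∂_1 − rank ∂_2 = (6 − 4) − 0 = 2, and there is no ∂_2, so H_1 ≅ Z^2.

(K is a triangulation of a wedge of 2 circles.)

H_0 ≅ Z,  H_1 ≅ Z^2.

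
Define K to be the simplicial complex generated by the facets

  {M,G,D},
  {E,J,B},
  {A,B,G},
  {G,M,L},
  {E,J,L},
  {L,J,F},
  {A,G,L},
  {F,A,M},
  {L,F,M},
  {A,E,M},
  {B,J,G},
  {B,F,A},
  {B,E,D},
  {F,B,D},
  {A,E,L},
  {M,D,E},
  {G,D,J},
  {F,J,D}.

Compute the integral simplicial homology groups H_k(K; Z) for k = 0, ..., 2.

Order the vertices as A < B < D < E < F < G < J < L < M. Listing each simplex with vertices in this order, K has dimension 2 with simplices:

  0-simplices (9): A, B, D, E, F, G, J, L, M
  1-simplices (27): AB, AE, AF, AG, AL, AM, BD, BE, BF, BG, BJ, DE, DF, DG, DJ, DM, EJ, EL, EM, FJ, FL, FM, GJ, GL, GM, JL, LM
  2-simplices (18): ABF, ABG, AEL, AEM, AFM, AGL, BDE, BDF, BEJ, BGJ, DEM, DFJ, DGJ, DGM, EJL, FJL, FLM, GLM

so the chain groups are C_0 ≅ Z^9, C_1 ≅ Z^27, C_2 ≅ Z^18.

∂_1: C_1 → C_0 maps an edge to its endpoints' difference, ∂[p,q] = q − p. For instance
  ∂BD = D − B.
The resulting 9×27 matrix has rank 8, and its Smith normal form has invariant factors (1,1,1,1,1,1,1,1).

The boundary map ∂_2: C_2 → C_1 acts by ∂[p,q,r] = [q,r] − [p,r] + [p,q]. For instance
  ∂DGM = GM − DM + DG,
  ∂FLM = LM − FM + FL.
As a 27×18 matrix over Z this has rank 18, with invariant factors (1,1,1,1,1,1,1,1,1,1,1,1,1,1,1,1,1,2).

Reading off H_k = ker ∂_k / im ∂_{k+1}:

  H_0: rank C_0 − rank ∂_1 = 9 − 8 = 1, and the invariant factors of ∂_1 are all 1, so H_0 ≅ Z.
  H_1: rank ker ∂_1 − rank ∂_2 = (27 − 8) − 18 = 1, and ∂_2 has invariant factor 2 > 1, so H_1 ≅ Z × Z/2.
  H_2: rank ker ∂_2 − rank ∂_3 = (18 − 18) − 0 = 0, and there is no ∂_3, so H_2 ≅ 0.

As a check, the Euler characteristic is 9 − 27 + 18 = 0, which agrees with 1 − 1 + 0 = 0.
(K is a triangulation of the Klein bottle.)

H_0 = Z,  H_1 = Z × Z/2,  H_2 = 0.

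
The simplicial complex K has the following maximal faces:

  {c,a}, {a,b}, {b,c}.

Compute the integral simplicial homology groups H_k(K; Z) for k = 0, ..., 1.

H_0 = Z,  H_1 = Z.

We work with the vertex ordering a < b < c. The simplices of K, each written with vertices in increasing order, are:

  0-simplices (3): a, b, c
  1-simplices (3): ab, ac, bc

giving chain groups C_0 ≅ Z^3, C_1 ≅ Z^3.

The boundary map ∂_1: C_1 → C_0 is given by ∂[p,q] = [q] − [p]. For instance
  ∂ab = b − a.
The 3×3 boundary matrix has rank 2 and Smith normal form diag(1,1).

From H_k ≅ ker(∂_k) / im(∂_{k+1}) we obtain:

  H_0: rank C_0 − rank ∂_1 = 3 − 2 = 1, and the invariant factors of ∂_1 are all 1, so H_0 = Z.
  H_1: rank ker ∂_1 − rank ∂_2 = (3 − 2) − 0 = 1, and there is no ∂_2, so H_1 = Z.

(K is a triangulation of the circle S^1.)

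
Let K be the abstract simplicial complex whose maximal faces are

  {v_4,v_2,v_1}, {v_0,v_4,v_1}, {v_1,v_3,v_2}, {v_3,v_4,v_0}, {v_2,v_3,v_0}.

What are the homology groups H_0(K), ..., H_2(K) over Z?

H_0 ≅ Z,  H_1 ≅ Z,  H_2 = 0.

Take the total order v_0 < v_1 < v_2 < v_3 < v_4 on the vertex set. Then K (dimension 2) consists of the simplices:

  0-simplices (5): [v_0], [v_1], [v_2], [v_3], [v_4]
  1-simplices (10): [v_0,v_1], [v_0,v_2], [v_0,v_3], [v_0,v_4], [v_1,v_2], [v_1,v_3], [v_1,v_4], [v_2,v_3], [v_2,v_4], [v_3,v_4]
  2-simplices (5): [v_0,v_1,v_4], [v_0,v_2,v_3], [v_0,v_3,v_4], [v_1,v_2,v_3], [v_1,v_2,v_4]

giving chain groups C_0 ≅ Z^5, C_1 ≅ Z^10, C_2 ≅ Z^5.

∂_1: C_1 → C_0 sends each edge [p,q] (with p < q) to q − p. For instance
  ∂[v_0,v_2] = [v_2] − [v_0].
The 5×10 boundary matrix has rank 4 and Smith normal form diag(1,1,1,1).

Boundary ∂_2: C_2 → C_1 acts by ∂[p,q,r] = [q,r] − [p,r] + [p,q]. For instance
  ∂[v_0,v_1,v_4] = [v_1,v_4] − [v_0,v_4] + [v_0,v_1],
  ∂[v_1,v_2,v_3] = [v_2,v_3] − [v_1,v_3] + [v_1,v_2].
As a 10×5 matrix over Z this has rank 5, with invariant factors (1,1,1,1,1).

Now H_k = ker ∂_k / im ∂_{k+1}, so:

  H_0: rank C_0 − rank ∂_1 = 5 − 4 = 1, and the invariant factors of ∂_1 are all 1, so H_0 = Z.
  H_1: rank ker ∂_1 − rank ∂_2 = (10 − 4) − 5 = 1, and the invariant factors of ∂_2 are all 1, so H_1 = Z.
  H_2: rank ker ∂_2 − rank ∂_3 = (5 − 5) − 0 = 0, and there is no ∂_3, so H_2 = 0.

As a check, the Euler characteristic is 5 − 10 + 5 = 0, which agrees with 1 − 1 + 0 = 0.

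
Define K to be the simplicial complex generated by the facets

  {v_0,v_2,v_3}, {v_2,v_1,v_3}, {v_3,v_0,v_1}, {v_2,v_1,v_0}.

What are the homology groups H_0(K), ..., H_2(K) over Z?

Fix the vertex order v_0 < v_1 < v_2 < v_3 and write every simplex with vertices in increasing order. Then dim K = 2 and the simplices of K are:

  0-simplices (4): [v_0], [v_1], [v_2], [v_3]
  1-simplices (6): [v_0,v_1], [v_0,v_2], [v_0,v_3], [v_1,v_2], [v_1,v_3], [v_2,v_3]
  2-simplices (4): [v_0,v_1,v_2], [v_0,v_1,v_3], [v_0,v_2,v_3], [v_1,v_2,v_3]

so the chain groups are C_0 ≅ Z^4, C_1 ≅ Z^6, C_2 ≅ Z^4.

The boundary map ∂_1: C_1 → C_0 sends each edge [p,q] (with p < q) to q − p. For instance
  ∂[v_2,v_3] = [v_3] − [v_2].
The 4×6 boundary matrix has rank 3 and Smith normal form diag(1,1,1).

The boundary map ∂_2: C_2 → C_1 acts by ∂[p,q,r] = [q,r] − [p,r] + [p,q]. For instance
  ∂[v_1,v_2,v_3] = [v_2,v_3] − [v_1,v_3] + [v_1,v_2],
  ∂[v_0,v_1,v_2] = [v_1,v_2] − [v_0,v_2] + [v_0,v_1].
As a 6×4 matrix over Z this has rank 3, with invariant factors (1,1,1).

From H_k ≅ ker(∂_k) / im(∂_{k+1}) we obtain:

  H_0: rank C_0 − rank ∂_1 = 4 − 3 = 1, and the invariant factors of ∂_1 are all 1, so H_0 = Z.
  H_1: rank ker ∂_1 − rank ∂_2 = (6 − 3) − 3 = 0, and the invariant factors of ∂_2 are all 1, so H_1 = 0.
  H_2: rank ker ∂_2 − rank ∂_3 = (4 − 3) − 0 = 1, and there is no ∂_3, so H_2 = Z.

As a check, the Euler characteristic is 4 − 6 + 4 = 2, which agrees with 1 − 0 + 1 = 2.

H_0 ≅ Z,  H_1 = 0,  H_2 ≅ Z.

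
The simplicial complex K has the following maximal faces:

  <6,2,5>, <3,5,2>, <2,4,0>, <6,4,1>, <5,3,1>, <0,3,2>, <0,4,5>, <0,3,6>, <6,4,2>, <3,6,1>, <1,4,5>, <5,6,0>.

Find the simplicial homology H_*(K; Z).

H_0 ≅ Z,  H_1 ≅ Z/2Z,  H_2 = 0.

Fix the vertex order 0 < 1 < 2 < 3 < 4 < 5 < 6 and write every simplex with vertices in increasing order. Then dim K = 2 and the simplices of K are:

  0-simplices (7): [0], [1], [2], [3], [4], [5], [6]
  1-simplices (18): [0,2], [0,3], [0,4], [0,5], [0,6], [1,3], [1,4], [1,5], [1,6], [2,3], [2,4], [2,5], [2,6], [3,5], [3,6], [4,5], [4,6], [5,6]
  2-simplices (12): [0,2,3], [0,2,4], [0,3,6], [0,4,5], [0,5,6], [1,3,5], [1,3,6], [1,4,5], [1,4,6], [2,3,5], [2,4,6], [2,5,6]

so the chain groups are C_0 ≅ Z^7, C_1 ≅ Z^18, C_2 ≅ Z^12.

∂_1: C_1 → C_0 maps an edge to its endpoints' difference, ∂[p,q] = q − p. For instance
  ∂[2,3] = [3] − [2].
The 7×18 boundary matrix has rank 6 and Smith normal form diag(1,1,1,1,1,1).

∂_2: C_2 → C_1 acts by ∂[p,q,r] = [q,r] − [p,r] + [p,q]. For instance
  ∂[0,3,6] = [3,6] − [0,6] + [0,3],
  ∂[0,4,5] = [4,5] − [0,5] + [0,4].
The resulting 18×12 matrix has rank 12, and its Smith normal form has invariant factors (1,1,1,1,1,1,1,1,1,1,1,2).

Computing H_k = (kernel of ∂_k) / (image of ∂_{k+1}):

  H_0: rank C_0 − rank ∂_1 = 7 − 6 = 1, and the invariant factors of ∂_1 are all 1, so H_0 ≅ Z.
  H_1: rank ker ∂_1 − rank ∂_2 = (18 − 6) − 12 = 0, and ∂_2 has invariant factor 2 > 1, so H_1 ≅ Z/2Z.
  H_2: rank ker ∂_2 − rank ∂_3 = (12 − 12) − 0 = 0, and there is no ∂_3, so H_2 ≅ 0.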